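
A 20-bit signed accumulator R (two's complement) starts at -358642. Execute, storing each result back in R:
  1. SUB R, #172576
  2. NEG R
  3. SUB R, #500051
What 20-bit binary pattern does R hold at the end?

Start: R = -358642 = 10101000011100001110.
R = -358642 − 172576 = -531218; wraps to 517358 = 01111110010011101110
R = −(517358) = -517358 = 10000001101100010010
R = -517358 − 500051 = -1017409; wraps to 31167 = 00000111100110111111

00000111100110111111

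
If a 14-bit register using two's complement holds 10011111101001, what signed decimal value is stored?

MSB is 1, so the value is negative.
Invert: 01100000010110. Add 1: 01100000010111 = 6167. So the value is −6167.

-6167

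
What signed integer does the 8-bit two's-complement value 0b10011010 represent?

-102

MSB is 1, so the value is negative.
Unsigned reading: 154. Subtract 2^8 = 256: 154 − 256 = -102.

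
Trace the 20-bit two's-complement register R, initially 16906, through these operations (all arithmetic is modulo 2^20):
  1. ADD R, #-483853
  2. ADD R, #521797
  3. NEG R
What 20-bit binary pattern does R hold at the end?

Start: R = 16906 = 00000100001000001010.
R = 16906 + (-483853) = -466947 = 10001101111111111101
R = -466947 + 521797 = 54850 = 00001101011001000010
R = −(54850) = -54850 = 11110010100110111110

11110010100110111110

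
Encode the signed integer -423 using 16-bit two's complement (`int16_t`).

1111111001011001

|-423| = 423 = 0000000110100111 in 16 bits.
Invert the bits: 1111111001011000. Add 1: 1111111001011001.
Check: 1111111001011001 reads as 65113 − 65536 = -423.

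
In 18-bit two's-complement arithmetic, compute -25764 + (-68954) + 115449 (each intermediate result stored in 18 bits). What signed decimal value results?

20731

-25764 + (-68954) = -94718 (101000111000000010)
-94718 + 115449 = 20731 (000101000011111011)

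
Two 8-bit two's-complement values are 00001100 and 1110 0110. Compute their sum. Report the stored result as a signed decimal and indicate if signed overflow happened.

00001100 = 12 (signed)
1110 0110 → 11100110 = -26 (signed)
  00001100
+ 11100110
= 11110010
Result 11110010: MSB = 1 → 242 − 256 = -14.
Addends have opposite signs, so signed overflow cannot occur.

-14; no overflow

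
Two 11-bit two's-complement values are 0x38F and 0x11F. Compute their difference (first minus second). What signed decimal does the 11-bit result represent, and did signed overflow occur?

0x38F = 01110001111 = 911 (signed)
0x11F = 00100011111 = 287 (signed)
Subtract via negate-and-add: invert 00100011111 + 1 = 11011100001 (i.e. -287).
  01110001111
+ 11011100001
= 01001110000  (discard carry-out 1)
Result 01001110000: MSB = 0 → value 624.
Addends (after negating the subtrahend) have opposite signs, so signed overflow cannot occur.

624; no overflow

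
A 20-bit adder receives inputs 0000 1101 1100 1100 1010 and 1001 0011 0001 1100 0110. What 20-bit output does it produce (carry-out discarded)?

  00001101110011001010
+ 10010011000111000110
= 10100000111010010000

10100000111010010000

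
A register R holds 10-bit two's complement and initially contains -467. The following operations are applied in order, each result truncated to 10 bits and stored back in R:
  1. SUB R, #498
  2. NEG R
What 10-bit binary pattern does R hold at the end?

1111000101

Start: R = -467 = 1000101101.
R = -467 − 498 = -965; wraps to 59 = 0000111011
R = −(59) = -59 = 1111000101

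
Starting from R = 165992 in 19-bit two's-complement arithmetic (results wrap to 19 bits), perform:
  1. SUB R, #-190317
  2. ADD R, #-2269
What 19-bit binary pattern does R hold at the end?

1010110011011111000

Start: R = 165992 = 0101000100001101000.
R = 165992 − (-190317) = 356309; wraps to -167979 = 1010110111111010101
R = -167979 + (-2269) = -170248 = 1010110011011111000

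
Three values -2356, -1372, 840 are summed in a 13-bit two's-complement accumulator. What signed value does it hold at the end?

-2356 + (-1372) = -3728 (1000101110000)
-3728 + 840 = -2888 (1010010111000)

-2888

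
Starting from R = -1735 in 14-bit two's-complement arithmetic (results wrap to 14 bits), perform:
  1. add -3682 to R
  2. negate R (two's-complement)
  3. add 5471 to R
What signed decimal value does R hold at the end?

-5496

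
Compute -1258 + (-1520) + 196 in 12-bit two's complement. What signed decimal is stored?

1514

-1258 + (-1520) = -2778 → wraps to 1318 (010100100110)
1318 + 196 = 1514 (010111101010)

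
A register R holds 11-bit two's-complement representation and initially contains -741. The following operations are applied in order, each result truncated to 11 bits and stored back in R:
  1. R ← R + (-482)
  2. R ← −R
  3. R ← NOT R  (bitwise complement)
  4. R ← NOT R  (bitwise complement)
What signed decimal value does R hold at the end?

Start: R = -741 = 10100011011.
R = -741 + (-482) = -1223; wraps to 825 = 01100111001
R = −(825) = -825 = 10011000111
R = NOT 10011000111 = 01100111000 = 824
R = NOT 01100111000 = 10011000111 = -825

-825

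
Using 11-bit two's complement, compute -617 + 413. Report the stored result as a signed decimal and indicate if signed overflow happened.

-617 → 10110010111
413 → 00110011101
  10110010111
+ 00110011101
= 11100110100
Result 11100110100: MSB = 1 → 1844 − 2048 = -204.
Addends have opposite signs, so signed overflow cannot occur.

-204; no overflow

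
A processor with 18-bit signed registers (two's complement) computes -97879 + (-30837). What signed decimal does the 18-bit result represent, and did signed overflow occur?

-97879 → 101000000110101001
-30837 → 111000011110001011
  101000000110101001
+ 111000011110001011
= 100000100100110100  (discard carry-out 1)
Result 100000100100110100: MSB = 1 → 133428 − 262144 = -128716.
Both addends are negative and so is the stored result: no signed overflow.

-128716; no overflow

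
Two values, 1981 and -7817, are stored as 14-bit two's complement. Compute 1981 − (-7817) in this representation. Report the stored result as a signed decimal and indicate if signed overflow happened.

-6586; overflow

1981 → 00011110111101
-7817 → 10000101110111
Subtract via negate-and-add: invert 10000101110111 + 1 = 01111010001001 (i.e. 7817).
  00011110111101
+ 01111010001001
= 10011001000110
Result 10011001000110: MSB = 1 → 9798 − 16384 = -6586.
Both addends (after negating the subtrahend) are non-negative but the stored result is negative: signed overflow. The true value 1981 − (-7817) = 9798 lies outside [-8192, 8191].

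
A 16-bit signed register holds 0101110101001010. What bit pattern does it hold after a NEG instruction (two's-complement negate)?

1010001010110110

Invert: 1010001010110101. Add 1: 1010001010110110.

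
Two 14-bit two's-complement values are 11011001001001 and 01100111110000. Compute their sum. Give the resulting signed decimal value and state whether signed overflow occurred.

11011001001001 = -2487 (signed)
01100111110000 = 6640 (signed)
  11011001001001
+ 01100111110000
= 01000000111001  (discard carry-out 1)
Result 01000000111001: MSB = 0 → value 4153.
Addends have opposite signs, so signed overflow cannot occur.

4153; no overflow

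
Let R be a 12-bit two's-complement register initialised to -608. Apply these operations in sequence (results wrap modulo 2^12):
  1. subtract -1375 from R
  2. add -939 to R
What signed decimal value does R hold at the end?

-172

Start: R = -608 = 110110100000.
R = -608 − (-1375) = 767 = 001011111111
R = 767 + (-939) = -172 = 111101010100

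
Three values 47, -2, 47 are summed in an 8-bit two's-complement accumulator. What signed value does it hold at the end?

92

47 + (-2) = 45 (00101101)
45 + 47 = 92 (01011100)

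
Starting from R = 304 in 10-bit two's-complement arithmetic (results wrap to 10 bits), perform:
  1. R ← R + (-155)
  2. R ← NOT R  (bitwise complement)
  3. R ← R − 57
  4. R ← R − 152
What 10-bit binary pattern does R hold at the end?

1010011001

Start: R = 304 = 0100110000.
R = 304 + (-155) = 149 = 0010010101
R = NOT 0010010101 = 1101101010 = -150
R = -150 − 57 = -207 = 1100110001
R = -207 − 152 = -359 = 1010011001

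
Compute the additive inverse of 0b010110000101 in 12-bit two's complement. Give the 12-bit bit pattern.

101001111011

Invert: 101001111010. Add 1: 101001111011.
Check: 010110000101 = 1413, 101001111011 = -1413.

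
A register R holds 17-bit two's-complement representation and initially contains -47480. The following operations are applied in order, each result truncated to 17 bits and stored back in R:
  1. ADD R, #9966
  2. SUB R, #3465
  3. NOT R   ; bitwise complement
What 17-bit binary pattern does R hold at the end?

Start: R = -47480 = 10100011010001000.
R = -47480 + 9966 = -37514 = 10110110101110110
R = -37514 − 3465 = -40979 = 10101111111101101
R = NOT 10101111111101101 = 01010000000010010 = 40978

01010000000010010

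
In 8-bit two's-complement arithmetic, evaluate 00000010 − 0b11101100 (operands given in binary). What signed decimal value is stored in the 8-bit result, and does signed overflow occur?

22; no overflow

00000010 = 2 (signed)
0b11101100 → 11101100 = -20 (signed)
Subtract via negate-and-add: invert 11101100 + 1 = 00010100 (i.e. 20).
  00000010
+ 00010100
= 00010110
Result 00010110: MSB = 0 → value 22.
Both addends (after negating the subtrahend) are non-negative and so is the stored result: no signed overflow.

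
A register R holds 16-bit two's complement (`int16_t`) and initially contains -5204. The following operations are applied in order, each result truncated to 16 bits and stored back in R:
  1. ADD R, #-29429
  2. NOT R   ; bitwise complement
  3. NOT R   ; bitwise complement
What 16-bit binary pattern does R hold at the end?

0111100010110111

Start: R = -5204 = 1110101110101100.
R = -5204 + (-29429) = -34633; wraps to 30903 = 0111100010110111
R = NOT 0111100010110111 = 1000011101001000 = -30904
R = NOT 1000011101001000 = 0111100010110111 = 30903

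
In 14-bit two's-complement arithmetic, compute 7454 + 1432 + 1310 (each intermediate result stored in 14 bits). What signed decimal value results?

-6188

7454 + 1432 = 8886 → wraps to -7498 (10001010110110)
-7498 + 1310 = -6188 (10011111010100)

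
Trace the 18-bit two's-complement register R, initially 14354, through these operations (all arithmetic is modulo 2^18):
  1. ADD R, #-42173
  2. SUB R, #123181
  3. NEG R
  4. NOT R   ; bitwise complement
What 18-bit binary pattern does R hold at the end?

011011001000100111

Start: R = 14354 = 000011100000010010.
R = 14354 + (-42173) = -27819 = 111001001101010101
R = -27819 − 123181 = -151000; wraps to 111144 = 011011001000101000
R = −(111144) = -111144 = 100100110111011000
R = NOT 100100110111011000 = 011011001000100111 = 111143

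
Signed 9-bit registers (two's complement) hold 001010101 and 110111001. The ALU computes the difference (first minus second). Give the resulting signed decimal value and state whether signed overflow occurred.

156; no overflow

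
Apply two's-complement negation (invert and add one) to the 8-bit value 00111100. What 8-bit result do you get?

11000100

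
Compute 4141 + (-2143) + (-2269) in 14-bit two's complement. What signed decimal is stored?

-271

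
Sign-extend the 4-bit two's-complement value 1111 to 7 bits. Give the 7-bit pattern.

MSB of 1111 is 1; replicate it into the new high bits.
111|1111 → 1111111 (still -1).

1111111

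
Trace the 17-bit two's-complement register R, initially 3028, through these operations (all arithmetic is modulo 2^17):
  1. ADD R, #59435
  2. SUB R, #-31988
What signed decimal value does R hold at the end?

Start: R = 3028 = 00000101111010100.
R = 3028 + 59435 = 62463 = 01111001111111111
R = 62463 − (-31988) = 94451; wraps to -36621 = 10111000011110011

-36621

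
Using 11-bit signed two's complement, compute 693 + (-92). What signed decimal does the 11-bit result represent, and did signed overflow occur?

601; no overflow

693 → 01010110101
-92 → 11110100100
  01010110101
+ 11110100100
= 01001011001  (discard carry-out 1)
Result 01001011001: MSB = 0 → value 601.
Addends have opposite signs, so signed overflow cannot occur.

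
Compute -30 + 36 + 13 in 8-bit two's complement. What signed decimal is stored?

-30 + 36 = 6 (00000110)
6 + 13 = 19 (00010011)

19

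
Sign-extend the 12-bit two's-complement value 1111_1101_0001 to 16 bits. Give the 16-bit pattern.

1111111111010001

MSB of 111111010001 is 1; replicate it into the new high bits.
1111|111111010001 → 1111111111010001 (still -47).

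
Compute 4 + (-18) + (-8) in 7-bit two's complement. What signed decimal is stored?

4 + (-18) = -14 (1110010)
-14 + (-8) = -22 (1101010)

-22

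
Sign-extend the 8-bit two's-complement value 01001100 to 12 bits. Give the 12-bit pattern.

MSB of 01001100 is 0; replicate it into the new high bits.
0000|01001100 → 000001001100 (still 76).

000001001100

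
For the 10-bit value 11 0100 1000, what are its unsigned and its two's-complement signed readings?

Unsigned: 1101001000 = 840.
Signed: MSB=1 → 840 − 1024 = -184.

unsigned = 840, signed = -184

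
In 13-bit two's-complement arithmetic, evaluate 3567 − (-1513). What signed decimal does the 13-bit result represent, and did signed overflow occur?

-3112; overflow

3567 → 0110111101111
-1513 → 1101000010111
Subtract via negate-and-add: invert 1101000010111 + 1 = 0010111101001 (i.e. 1513).
  0110111101111
+ 0010111101001
= 1001111011000
Result 1001111011000: MSB = 1 → 5080 − 8192 = -3112.
Both addends (after negating the subtrahend) are non-negative but the stored result is negative: signed overflow. The true value 3567 − (-1513) = 5080 lies outside [-4096, 4095].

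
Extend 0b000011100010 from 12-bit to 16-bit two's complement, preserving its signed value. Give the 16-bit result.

MSB of 000011100010 is 0; replicate it into the new high bits.
0000|000011100010 → 0000000011100010 (still 226).

0000000011100010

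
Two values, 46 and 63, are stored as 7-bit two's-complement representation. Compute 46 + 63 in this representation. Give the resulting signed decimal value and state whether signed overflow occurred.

-19; overflow

46 → 0101110
63 → 0111111
  0101110
+ 0111111
= 1101101
Result 1101101: MSB = 1 → 109 − 128 = -19.
Both addends are non-negative but the stored result is negative: signed overflow. The true value 46 + 63 = 109 lies outside [-64, 63].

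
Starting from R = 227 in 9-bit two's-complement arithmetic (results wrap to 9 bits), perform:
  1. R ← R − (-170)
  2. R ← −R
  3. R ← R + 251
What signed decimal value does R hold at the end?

Start: R = 227 = 011100011.
R = 227 − (-170) = 397; wraps to -115 = 110001101
R = −(-115) = 115 = 001110011
R = 115 + 251 = 366; wraps to -146 = 101101110

-146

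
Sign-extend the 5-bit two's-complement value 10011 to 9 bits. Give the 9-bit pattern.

111110011

MSB of 10011 is 1; replicate it into the new high bits.
1111|10011 → 111110011 (still -13).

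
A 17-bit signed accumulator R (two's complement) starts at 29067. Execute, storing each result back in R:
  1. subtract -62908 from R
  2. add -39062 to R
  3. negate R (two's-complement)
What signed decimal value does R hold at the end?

-52913

Start: R = 29067 = 00111000110001011.
R = 29067 − (-62908) = 91975; wraps to -39097 = 10110011101000111
R = -39097 + (-39062) = -78159; wraps to 52913 = 01100111010110001
R = −(52913) = -52913 = 10011000101001111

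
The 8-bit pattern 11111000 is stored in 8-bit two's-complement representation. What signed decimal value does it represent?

MSB is 1, so the value is negative.
Unsigned reading: 248. Subtract 2^8 = 256: 248 − 256 = -8.

-8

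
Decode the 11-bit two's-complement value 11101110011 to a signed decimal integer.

MSB is 1, so the value is negative.
Unsigned reading: 1907. Subtract 2^11 = 2048: 1907 − 2048 = -141.

-141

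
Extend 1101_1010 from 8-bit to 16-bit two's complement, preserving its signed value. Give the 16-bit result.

MSB of 11011010 is 1; replicate it into the new high bits.
11111111|11011010 → 1111111111011010 (still -38).

1111111111011010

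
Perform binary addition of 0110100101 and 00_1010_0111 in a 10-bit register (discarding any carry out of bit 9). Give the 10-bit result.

1001001100

  0110100101
+ 0010100111
= 1001001100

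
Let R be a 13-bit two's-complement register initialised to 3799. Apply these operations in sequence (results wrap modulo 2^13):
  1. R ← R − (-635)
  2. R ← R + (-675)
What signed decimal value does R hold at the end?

Start: R = 3799 = 0111011010111.
R = 3799 − (-635) = 4434; wraps to -3758 = 1000101010010
R = -3758 + (-675) = -4433; wraps to 3759 = 0111010101111

3759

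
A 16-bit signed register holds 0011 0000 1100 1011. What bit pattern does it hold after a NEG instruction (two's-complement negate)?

1100111100110101

Invert: 1100111100110100. Add 1: 1100111100110101.
Check: 0011000011001011 = 12491, 1100111100110101 = -12491.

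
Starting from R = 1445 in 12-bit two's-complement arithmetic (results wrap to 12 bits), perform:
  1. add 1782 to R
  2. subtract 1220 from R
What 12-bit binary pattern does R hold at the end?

011111010111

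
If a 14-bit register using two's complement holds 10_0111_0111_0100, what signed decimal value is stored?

MSB is 1, so the value is negative.
Invert: 01100010001011. Add 1: 01100010001100 = 6284. So the value is −6284.

-6284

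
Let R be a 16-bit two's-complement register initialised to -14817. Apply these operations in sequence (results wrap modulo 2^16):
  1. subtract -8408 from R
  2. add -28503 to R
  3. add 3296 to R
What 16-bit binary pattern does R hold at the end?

Start: R = -14817 = 1100011000011111.
R = -14817 − (-8408) = -6409 = 1110011011110111
R = -6409 + (-28503) = -34912; wraps to 30624 = 0111011110100000
R = 30624 + 3296 = 33920; wraps to -31616 = 1000010010000000

1000010010000000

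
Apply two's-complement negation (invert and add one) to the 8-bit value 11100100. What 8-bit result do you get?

Invert: 00011011. Add 1: 00011100.

00011100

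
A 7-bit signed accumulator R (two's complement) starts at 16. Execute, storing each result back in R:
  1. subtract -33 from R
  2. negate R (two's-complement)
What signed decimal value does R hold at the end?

-49

Start: R = 16 = 0010000.
R = 16 − (-33) = 49 = 0110001
R = −(49) = -49 = 1001111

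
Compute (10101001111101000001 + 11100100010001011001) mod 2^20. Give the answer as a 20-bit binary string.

10001110001110011010

  10101001111101000001
+ 11100100010001011001
= 10001110001110011010  (discard carry-out 1)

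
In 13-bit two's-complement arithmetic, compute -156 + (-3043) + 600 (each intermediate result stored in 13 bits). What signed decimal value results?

-156 + (-3043) = -3199 (1001110000001)
-3199 + 600 = -2599 (1010111011001)

-2599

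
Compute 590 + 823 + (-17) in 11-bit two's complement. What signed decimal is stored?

590 + 823 = 1413 → wraps to -635 (10110000101)
-635 + (-17) = -652 (10101110100)

-652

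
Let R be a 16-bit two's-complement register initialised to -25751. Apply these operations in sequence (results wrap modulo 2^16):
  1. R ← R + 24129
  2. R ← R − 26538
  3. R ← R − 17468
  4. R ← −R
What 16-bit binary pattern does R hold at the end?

1011001000111100

Start: R = -25751 = 1001101101101001.
R = -25751 + 24129 = -1622 = 1111100110101010
R = -1622 − 26538 = -28160 = 1001001000000000
R = -28160 − 17468 = -45628; wraps to 19908 = 0100110111000100
R = −(19908) = -19908 = 1011001000111100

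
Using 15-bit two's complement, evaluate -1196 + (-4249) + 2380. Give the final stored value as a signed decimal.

-3065

-1196 + (-4249) = -5445 (110101010111011)
-5445 + 2380 = -3065 (111010000000111)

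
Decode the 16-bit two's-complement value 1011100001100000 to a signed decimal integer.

MSB is 1, so the value is negative.
Unsigned reading: 47200. Subtract 2^16 = 65536: 47200 − 65536 = -18336.

-18336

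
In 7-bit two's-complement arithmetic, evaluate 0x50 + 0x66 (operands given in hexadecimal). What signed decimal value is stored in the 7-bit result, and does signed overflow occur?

0x50 = 1010000 = -48 (signed)
0x66 = 1100110 = -26 (signed)
  1010000
+ 1100110
= 0110110  (discard carry-out 1)
Result 0110110: MSB = 0 → value 54.
Both addends are negative but the stored result is non-negative: signed overflow. The true value -48 + (-26) = -74 lies outside [-64, 63].

54; overflow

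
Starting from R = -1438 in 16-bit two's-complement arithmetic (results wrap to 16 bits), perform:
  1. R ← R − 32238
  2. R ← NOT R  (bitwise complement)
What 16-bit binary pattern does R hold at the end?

Start: R = -1438 = 1111101001100010.
R = -1438 − 32238 = -33676; wraps to 31860 = 0111110001110100
R = NOT 0111110001110100 = 1000001110001011 = -31861

1000001110001011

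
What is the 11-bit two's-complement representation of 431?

00110101111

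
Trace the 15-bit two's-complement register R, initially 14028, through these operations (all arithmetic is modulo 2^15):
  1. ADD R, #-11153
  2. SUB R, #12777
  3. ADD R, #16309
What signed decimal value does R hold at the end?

6407

Start: R = 14028 = 011011011001100.
R = 14028 + (-11153) = 2875 = 000101100111011
R = 2875 − 12777 = -9902 = 101100101010010
R = -9902 + 16309 = 6407 = 001100100000111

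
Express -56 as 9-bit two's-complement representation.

111001000

|-56| = 56 = 000111000 in 9 bits.
Invert the bits: 111000111. Add 1: 111001000.
Check: 111001000 reads as 456 − 512 = -56.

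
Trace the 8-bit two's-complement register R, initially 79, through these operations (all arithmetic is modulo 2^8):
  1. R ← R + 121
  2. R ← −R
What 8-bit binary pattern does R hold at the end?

00111000

Start: R = 79 = 01001111.
R = 79 + 121 = 200; wraps to -56 = 11001000
R = −(-56) = 56 = 00111000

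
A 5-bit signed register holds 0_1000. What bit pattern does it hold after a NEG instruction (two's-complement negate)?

11000

Invert: 10111. Add 1: 11000.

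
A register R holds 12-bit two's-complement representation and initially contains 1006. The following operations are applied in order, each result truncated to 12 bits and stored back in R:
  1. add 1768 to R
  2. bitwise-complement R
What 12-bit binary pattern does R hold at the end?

010100101001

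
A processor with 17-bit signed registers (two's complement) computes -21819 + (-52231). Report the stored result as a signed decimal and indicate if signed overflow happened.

57022; overflow

-21819 → 11010101011000101
-52231 → 10011001111111001
  11010101011000101
+ 10011001111111001
= 01101111010111110  (discard carry-out 1)
Result 01101111010111110: MSB = 0 → value 57022.
Both addends are negative but the stored result is non-negative: signed overflow. The true value -21819 + (-52231) = -74050 lies outside [-65536, 65535].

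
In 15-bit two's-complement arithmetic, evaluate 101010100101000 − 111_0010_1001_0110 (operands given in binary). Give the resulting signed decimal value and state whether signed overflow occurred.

-7534; no overflow

101010100101000 = -10968 (signed)
111_0010_1001_0110 → 111001010010110 = -3434 (signed)
Subtract via negate-and-add: invert 111001010010110 + 1 = 000110101101010 (i.e. 3434).
  101010100101000
+ 000110101101010
= 110001010010010
Result 110001010010010: MSB = 1 → 25234 − 32768 = -7534.
Addends (after negating the subtrahend) have opposite signs, so signed overflow cannot occur.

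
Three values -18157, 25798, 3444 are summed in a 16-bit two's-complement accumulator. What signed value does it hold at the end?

-18157 + 25798 = 7641 (0001110111011001)
7641 + 3444 = 11085 (0010101101001101)

11085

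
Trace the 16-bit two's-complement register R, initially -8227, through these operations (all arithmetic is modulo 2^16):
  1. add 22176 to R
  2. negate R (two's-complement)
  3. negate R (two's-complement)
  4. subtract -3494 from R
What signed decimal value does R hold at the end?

Start: R = -8227 = 1101111111011101.
R = -8227 + 22176 = 13949 = 0011011001111101
R = −(13949) = -13949 = 1100100110000011
R = −(-13949) = 13949 = 0011011001111101
R = 13949 − (-3494) = 17443 = 0100010000100011

17443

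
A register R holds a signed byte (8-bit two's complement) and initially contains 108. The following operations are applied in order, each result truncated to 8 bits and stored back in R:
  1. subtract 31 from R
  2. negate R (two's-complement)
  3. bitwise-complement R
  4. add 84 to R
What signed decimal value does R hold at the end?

Start: R = 108 = 01101100.
R = 108 − 31 = 77 = 01001101
R = −(77) = -77 = 10110011
R = NOT 10110011 = 01001100 = 76
R = 76 + 84 = 160; wraps to -96 = 10100000

-96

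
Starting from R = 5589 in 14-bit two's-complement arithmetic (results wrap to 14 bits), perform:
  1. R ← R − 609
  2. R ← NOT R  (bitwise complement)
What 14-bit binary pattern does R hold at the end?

10110010001011

Start: R = 5589 = 01010111010101.
R = 5589 − 609 = 4980 = 01001101110100
R = NOT 01001101110100 = 10110010001011 = -4981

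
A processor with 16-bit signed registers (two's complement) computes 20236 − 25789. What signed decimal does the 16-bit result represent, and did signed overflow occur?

20236 → 0100111100001100
25789 → 0110010010111101
Subtract via negate-and-add: invert 0110010010111101 + 1 = 1001101101000011 (i.e. -25789).
  0100111100001100
+ 1001101101000011
= 1110101001001111
Result 1110101001001111: MSB = 1 → 59983 − 65536 = -5553.
Addends (after negating the subtrahend) have opposite signs, so signed overflow cannot occur.

-5553; no overflow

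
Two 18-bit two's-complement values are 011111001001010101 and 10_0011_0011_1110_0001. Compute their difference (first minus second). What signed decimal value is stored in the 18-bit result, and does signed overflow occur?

011111001001010101 = 127573 (signed)
10_0011_0011_1110_0001 → 100011001111100001 = -117791 (signed)
Subtract via negate-and-add: invert 100011001111100001 + 1 = 011100110000011111 (i.e. 117791).
  011111001001010101
+ 011100110000011111
= 111011111001110100
Result 111011111001110100: MSB = 1 → 245364 − 262144 = -16780.
Both addends (after negating the subtrahend) are non-negative but the stored result is negative: signed overflow. The true value 127573 − (-117791) = 245364 lies outside [-131072, 131071].

-16780; overflow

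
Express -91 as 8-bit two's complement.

10100101

|-91| = 91 = 01011011 in 8 bits.
Invert the bits: 10100100. Add 1: 10100101.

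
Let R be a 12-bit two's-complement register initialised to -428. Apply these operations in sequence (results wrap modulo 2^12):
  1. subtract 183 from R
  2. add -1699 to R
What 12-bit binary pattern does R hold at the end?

Start: R = -428 = 111001010100.
R = -428 − 183 = -611 = 110110011101
R = -611 + (-1699) = -2310; wraps to 1786 = 011011111010

011011111010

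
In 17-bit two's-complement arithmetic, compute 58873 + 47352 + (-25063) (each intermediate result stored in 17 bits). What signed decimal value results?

58873 + 47352 = 106225 → wraps to -24847 (11001111011110001)
-24847 + (-25063) = -49910 (10011110100001010)

-49910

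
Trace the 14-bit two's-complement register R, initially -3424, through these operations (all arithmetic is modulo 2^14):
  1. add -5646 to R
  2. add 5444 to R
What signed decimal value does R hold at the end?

Start: R = -3424 = 11001010100000.
R = -3424 + (-5646) = -9070; wraps to 7314 = 01110010010010
R = 7314 + 5444 = 12758; wraps to -3626 = 11000111010110

-3626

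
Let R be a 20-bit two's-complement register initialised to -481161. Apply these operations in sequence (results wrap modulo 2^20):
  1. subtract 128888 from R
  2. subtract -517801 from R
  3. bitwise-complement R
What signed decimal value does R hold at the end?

92247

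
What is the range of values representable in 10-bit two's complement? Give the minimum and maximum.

min = -512, max = 511

Minimum: −2^9 = -512.
Maximum: 2^9 − 1 = 511.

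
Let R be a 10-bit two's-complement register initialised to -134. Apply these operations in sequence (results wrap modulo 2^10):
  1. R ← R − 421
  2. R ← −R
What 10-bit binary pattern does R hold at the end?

Start: R = -134 = 1101111010.
R = -134 − 421 = -555; wraps to 469 = 0111010101
R = −(469) = -469 = 1000101011

1000101011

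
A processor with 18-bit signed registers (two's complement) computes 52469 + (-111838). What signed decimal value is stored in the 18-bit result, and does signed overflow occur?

52469 → 001100110011110101
-111838 → 100100101100100010
  001100110011110101
+ 100100101100100010
= 110001100000010111
Result 110001100000010111: MSB = 1 → 202775 − 262144 = -59369.
Addends have opposite signs, so signed overflow cannot occur.

-59369; no overflow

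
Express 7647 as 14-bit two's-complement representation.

01110111011111

7647 is non-negative, so write it directly in 14 bits: 01110111011111.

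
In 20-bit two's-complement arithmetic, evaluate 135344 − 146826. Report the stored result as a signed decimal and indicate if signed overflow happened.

135344 → 00100001000010110000
146826 → 00100011110110001010
Subtract via negate-and-add: invert 00100011110110001010 + 1 = 11011100001001110110 (i.e. -146826).
  00100001000010110000
+ 11011100001001110110
= 11111101001100100110
Result 11111101001100100110: MSB = 1 → 1037094 − 1048576 = -11482.
Addends (after negating the subtrahend) have opposite signs, so signed overflow cannot occur.

-11482; no overflow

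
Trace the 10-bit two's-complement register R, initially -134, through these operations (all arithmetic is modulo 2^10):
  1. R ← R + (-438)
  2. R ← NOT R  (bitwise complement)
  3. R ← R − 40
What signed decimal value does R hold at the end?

-493

Start: R = -134 = 1101111010.
R = -134 + (-438) = -572; wraps to 452 = 0111000100
R = NOT 0111000100 = 1000111011 = -453
R = -453 − 40 = -493 = 1000010011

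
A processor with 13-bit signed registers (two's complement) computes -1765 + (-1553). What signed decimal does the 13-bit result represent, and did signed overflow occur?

-1765 → 1100100011011
-1553 → 1100111101111
  1100100011011
+ 1100111101111
= 1001100001010  (discard carry-out 1)
Result 1001100001010: MSB = 1 → 4874 − 8192 = -3318.
Both addends are negative and so is the stored result: no signed overflow.

-3318; no overflow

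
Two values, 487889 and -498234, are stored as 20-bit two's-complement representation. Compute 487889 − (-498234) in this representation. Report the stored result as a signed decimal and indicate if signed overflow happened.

-62453; overflow

487889 → 01110111000111010001
-498234 → 10000110010111000110
Subtract via negate-and-add: invert 10000110010111000110 + 1 = 01111001101000111010 (i.e. 498234).
  01110111000111010001
+ 01111001101000111010
= 11110000110000001011
Result 11110000110000001011: MSB = 1 → 986123 − 1048576 = -62453.
Both addends (after negating the subtrahend) are non-negative but the stored result is negative: signed overflow. The true value 487889 − (-498234) = 986123 lies outside [-524288, 524287].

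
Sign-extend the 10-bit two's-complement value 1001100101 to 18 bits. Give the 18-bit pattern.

111111111001100101

MSB of 1001100101 is 1; replicate it into the new high bits.
11111111|1001100101 → 111111111001100101 (still -411).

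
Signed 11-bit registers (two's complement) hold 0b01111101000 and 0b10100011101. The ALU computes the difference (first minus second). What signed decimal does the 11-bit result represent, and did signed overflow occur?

-309; overflow

0b01111101000 → 01111101000 = 1000 (signed)
0b10100011101 → 10100011101 = -739 (signed)
Subtract via negate-and-add: invert 10100011101 + 1 = 01011100011 (i.e. 739).
  01111101000
+ 01011100011
= 11011001011
Result 11011001011: MSB = 1 → 1739 − 2048 = -309.
Both addends (after negating the subtrahend) are non-negative but the stored result is negative: signed overflow. The true value 1000 − (-739) = 1739 lies outside [-1024, 1023].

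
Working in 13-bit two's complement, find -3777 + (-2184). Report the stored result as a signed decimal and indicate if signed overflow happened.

2231; overflow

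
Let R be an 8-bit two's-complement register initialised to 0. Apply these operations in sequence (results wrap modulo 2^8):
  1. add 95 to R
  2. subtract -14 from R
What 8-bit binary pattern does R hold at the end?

01101101

Start: R = 0 = 00000000.
R = 0 + 95 = 95 = 01011111
R = 95 − (-14) = 109 = 01101101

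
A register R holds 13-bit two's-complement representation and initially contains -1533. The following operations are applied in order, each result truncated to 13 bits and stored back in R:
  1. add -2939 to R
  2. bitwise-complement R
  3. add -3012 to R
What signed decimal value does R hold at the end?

1459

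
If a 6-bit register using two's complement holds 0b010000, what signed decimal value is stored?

16

MSB is 0, so the value is non-negative: 010000 = 16.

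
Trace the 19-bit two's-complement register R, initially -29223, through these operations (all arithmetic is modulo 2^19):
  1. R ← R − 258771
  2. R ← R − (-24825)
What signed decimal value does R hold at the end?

261119

Start: R = -29223 = 1111000110111011001.
R = -29223 − 258771 = -287994; wraps to 236294 = 0111001101100000110
R = 236294 − (-24825) = 261119 = 0111111101111111111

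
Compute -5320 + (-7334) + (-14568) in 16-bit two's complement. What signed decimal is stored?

-27222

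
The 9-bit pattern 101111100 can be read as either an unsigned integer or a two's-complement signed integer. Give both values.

Unsigned: 101111100 = 380.
Signed: MSB=1 → 380 − 512 = -132.

unsigned = 380, signed = -132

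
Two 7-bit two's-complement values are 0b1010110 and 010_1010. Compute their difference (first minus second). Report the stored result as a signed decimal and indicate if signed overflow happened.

44; overflow

0b1010110 → 1010110 = -42 (signed)
010_1010 → 0101010 = 42 (signed)
Subtract via negate-and-add: invert 0101010 + 1 = 1010110 (i.e. -42).
  1010110
+ 1010110
= 0101100  (discard carry-out 1)
Result 0101100: MSB = 0 → value 44.
Both addends (after negating the subtrahend) are negative but the stored result is non-negative: signed overflow. The true value -42 − 42 = -84 lies outside [-64, 63].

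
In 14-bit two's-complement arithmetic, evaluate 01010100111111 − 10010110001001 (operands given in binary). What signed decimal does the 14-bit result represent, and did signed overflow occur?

-4170; overflow

01010100111111 = 5439 (signed)
10010110001001 = -6775 (signed)
Subtract via negate-and-add: invert 10010110001001 + 1 = 01101001110111 (i.e. 6775).
  01010100111111
+ 01101001110111
= 10111110110110
Result 10111110110110: MSB = 1 → 12214 − 16384 = -4170.
Both addends (after negating the subtrahend) are non-negative but the stored result is negative: signed overflow. The true value 5439 − (-6775) = 12214 lies outside [-8192, 8191].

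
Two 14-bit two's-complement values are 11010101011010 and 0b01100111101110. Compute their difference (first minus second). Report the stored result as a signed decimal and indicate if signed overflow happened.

11010101011010 = -2726 (signed)
0b01100111101110 → 01100111101110 = 6638 (signed)
Subtract via negate-and-add: invert 01100111101110 + 1 = 10011000010010 (i.e. -6638).
  11010101011010
+ 10011000010010
= 01101101101100  (discard carry-out 1)
Result 01101101101100: MSB = 0 → value 7020.
Both addends (after negating the subtrahend) are negative but the stored result is non-negative: signed overflow. The true value -2726 − 6638 = -9364 lies outside [-8192, 8191].

7020; overflow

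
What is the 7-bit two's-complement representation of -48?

1010000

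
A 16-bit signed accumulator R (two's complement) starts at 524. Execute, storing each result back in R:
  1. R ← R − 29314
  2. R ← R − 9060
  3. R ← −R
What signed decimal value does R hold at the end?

-27686

Start: R = 524 = 0000001000001100.
R = 524 − 29314 = -28790 = 1000111110001010
R = -28790 − 9060 = -37850; wraps to 27686 = 0110110000100110
R = −(27686) = -27686 = 1001001111011010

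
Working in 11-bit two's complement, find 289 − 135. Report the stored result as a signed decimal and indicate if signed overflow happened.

289 → 00100100001
135 → 00010000111
Subtract via negate-and-add: invert 00010000111 + 1 = 11101111001 (i.e. -135).
  00100100001
+ 11101111001
= 00010011010  (discard carry-out 1)
Result 00010011010: MSB = 0 → value 154.
Addends (after negating the subtrahend) have opposite signs, so signed overflow cannot occur.

154; no overflow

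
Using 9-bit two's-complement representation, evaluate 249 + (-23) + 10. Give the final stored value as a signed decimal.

249 + (-23) = 226 (011100010)
226 + 10 = 236 (011101100)

236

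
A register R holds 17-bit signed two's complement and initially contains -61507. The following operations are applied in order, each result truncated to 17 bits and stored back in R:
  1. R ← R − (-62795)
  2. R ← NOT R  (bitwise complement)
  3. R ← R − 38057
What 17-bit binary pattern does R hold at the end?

10110011001001110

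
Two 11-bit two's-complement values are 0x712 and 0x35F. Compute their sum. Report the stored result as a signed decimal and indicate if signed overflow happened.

625; no overflow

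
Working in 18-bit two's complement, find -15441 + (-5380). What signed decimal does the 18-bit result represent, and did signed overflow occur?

-20821; no overflow

-15441 → 111100001110101111
-5380 → 111110101011111100
  111100001110101111
+ 111110101011111100
= 111010111010101011  (discard carry-out 1)
Result 111010111010101011: MSB = 1 → 241323 − 262144 = -20821.
Both addends are negative and so is the stored result: no signed overflow.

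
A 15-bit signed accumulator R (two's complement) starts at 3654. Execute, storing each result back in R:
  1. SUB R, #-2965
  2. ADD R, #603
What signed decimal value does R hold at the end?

7222

Start: R = 3654 = 000111001000110.
R = 3654 − (-2965) = 6619 = 001100111011011
R = 6619 + 603 = 7222 = 001110000110110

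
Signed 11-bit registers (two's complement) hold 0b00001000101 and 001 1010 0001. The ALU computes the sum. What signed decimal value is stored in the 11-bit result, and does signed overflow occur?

0b00001000101 → 00001000101 = 69 (signed)
001 1010 0001 → 00110100001 = 417 (signed)
  00001000101
+ 00110100001
= 00111100110
Result 00111100110: MSB = 0 → value 486.
Both addends are non-negative and so is the stored result: no signed overflow.

486; no overflow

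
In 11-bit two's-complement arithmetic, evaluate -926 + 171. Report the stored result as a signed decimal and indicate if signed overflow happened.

-755; no overflow

-926 → 10001100010
171 → 00010101011
  10001100010
+ 00010101011
= 10100001101
Result 10100001101: MSB = 1 → 1293 − 2048 = -755.
Addends have opposite signs, so signed overflow cannot occur.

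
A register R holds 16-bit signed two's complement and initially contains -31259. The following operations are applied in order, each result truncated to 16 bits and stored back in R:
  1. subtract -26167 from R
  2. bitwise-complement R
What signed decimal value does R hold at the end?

5091

Start: R = -31259 = 1000010111100101.
R = -31259 − (-26167) = -5092 = 1110110000011100
R = NOT 1110110000011100 = 0001001111100011 = 5091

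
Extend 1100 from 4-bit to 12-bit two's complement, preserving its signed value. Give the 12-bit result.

111111111100

MSB of 1100 is 1; replicate it into the new high bits.
11111111|1100 → 111111111100 (still -4).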